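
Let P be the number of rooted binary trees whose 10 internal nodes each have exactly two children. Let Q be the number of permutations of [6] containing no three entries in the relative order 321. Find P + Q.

16928

The number of full binary trees on 10 internal nodes is the Catalan number C_10. So P = C_10 = 16796.
Permutations of [n] avoiding any single length-3 pattern are counted by C_n; here n = 6. So Q = C_6 = 132.
P + Q = 16796 + 132 = 16928.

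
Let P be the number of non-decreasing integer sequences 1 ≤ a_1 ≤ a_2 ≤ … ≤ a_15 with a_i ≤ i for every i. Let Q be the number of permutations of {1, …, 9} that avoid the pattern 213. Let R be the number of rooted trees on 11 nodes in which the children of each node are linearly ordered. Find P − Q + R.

Such sub-staircase sequences of length n are counted by C_n; here n = 15. So P = C_15 = 9694845.
For any fixed pattern of length 3, the pattern-avoiding permutations of [9] number C_9. So Q = C_9 = 4862.
Rooted ordered (plane) trees on m nodes have m−1 edges and are counted by C_{m−1}; m = 11 gives C_10. So R = C_10 = 16796.
P − Q + R = 9694845 − 4862 + 16796 = 9706779.

9706779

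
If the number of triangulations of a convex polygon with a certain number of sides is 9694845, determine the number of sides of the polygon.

Triangulations of a convex m-gon are counted by C_{m−2}. The Catalan number equal to 9694845 is C_15.
So m − 2 = 15, giving m = 17 sides.

17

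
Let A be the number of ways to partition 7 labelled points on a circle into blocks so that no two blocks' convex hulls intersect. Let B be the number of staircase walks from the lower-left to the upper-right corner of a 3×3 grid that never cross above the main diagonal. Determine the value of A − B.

The non-crossing partitions of [7] form a lattice of size C_7. So A = C_7 = 429.
Sub-diagonal monotone paths from (0,0) to (3,3) biject with Dyck paths of semilength 3, giving C_3. So B = C_3 = 5.
A − B = 429 − 5 = 424.

424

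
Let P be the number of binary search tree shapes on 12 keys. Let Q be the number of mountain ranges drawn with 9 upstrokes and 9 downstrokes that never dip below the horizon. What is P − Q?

Binary trees (left/right distinguished) on n nodes are counted by C_n; here n = 12. So P = C_12 = 208012.
Paths of 9 up- and 9 down-steps that never dip below the axis are Dyck paths; their count is C_9. So Q = C_9 = 4862.
P − Q = 208012 − 4862 = 203150.

203150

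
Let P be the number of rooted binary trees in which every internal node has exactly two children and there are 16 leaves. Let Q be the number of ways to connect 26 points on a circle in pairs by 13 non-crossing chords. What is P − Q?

8951945

Full binary trees with 16 leaves have 16−1 = 15 internal nodes, so there are C_15 of them. So P = C_15 = 9694845.
Pairing 26 circle points by 13 non-crossing chords gives C_13 matchings. So Q = C_13 = 742900.
P − Q = 9694845 − 742900 = 8951945.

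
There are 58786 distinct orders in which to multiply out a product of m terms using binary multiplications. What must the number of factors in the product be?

Parenthesizations of m factors are counted by C_{m−1}. Since C_11 = 58786, the index is 11.
So the index is 11, and the number of factors is 11 + 1 = 12.

12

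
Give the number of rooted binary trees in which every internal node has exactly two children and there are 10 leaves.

Full binary trees with 10 leaves have 10−1 = 9 internal nodes, so there are C_9 of them.
C_9 = 4862.

4862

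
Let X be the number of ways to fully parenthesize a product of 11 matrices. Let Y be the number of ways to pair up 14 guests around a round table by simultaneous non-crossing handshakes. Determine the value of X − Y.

16367

Parenthesizations of m factors correspond to full binary trees with m leaves, counted by C_{m−1}; m = 11 gives C_10. So X = C_10 = 16796.
With 14 = 2·7 people, non-crossing handshake pairings are non-crossing perfect matchings on a circle, counted by C_7. So Y = C_7 = 429.
X − Y = 16796 − 429 = 16367.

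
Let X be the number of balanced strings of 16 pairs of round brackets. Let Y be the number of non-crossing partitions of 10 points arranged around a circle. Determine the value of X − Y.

35340874

A balanced arrangement of 16 bracket pairs is a Dyck word of semilength 16, so the count is C_16. So X = C_16 = 35357670.
The non-crossing partitions of [10] form a lattice of size C_10. So Y = C_10 = 16796.
X − Y = 35357670 − 16796 = 35340874.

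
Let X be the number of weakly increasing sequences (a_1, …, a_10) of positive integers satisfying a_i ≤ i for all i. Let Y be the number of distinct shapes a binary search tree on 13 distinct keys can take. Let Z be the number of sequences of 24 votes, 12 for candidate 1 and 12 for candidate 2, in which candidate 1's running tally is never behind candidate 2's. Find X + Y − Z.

551684

Such sub-staircase sequences of length n are counted by C_n; here n = 10. So X = C_10 = 16796.
There are C_n binary search tree shapes on n keys; with n = 13 that is C_13. So Y = C_13 = 742900.
Ballot sequences with n votes each where one side never trails are Dyck words, counted by C_n; here n = 12. So Z = C_12 = 208012.
X + Y − Z = 16796 + 742900 − 208012 = 551684.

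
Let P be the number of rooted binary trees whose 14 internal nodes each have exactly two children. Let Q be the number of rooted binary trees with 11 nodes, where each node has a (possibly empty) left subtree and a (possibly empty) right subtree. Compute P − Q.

The number of full binary trees on 14 internal nodes is the Catalan number C_14. So P = C_14 = 2674440.
Rooted binary trees with 11 nodes (each child slot possibly empty) number C_11. So Q = C_11 = 58786.
P − Q = 2674440 − 58786 = 2615654.

2615654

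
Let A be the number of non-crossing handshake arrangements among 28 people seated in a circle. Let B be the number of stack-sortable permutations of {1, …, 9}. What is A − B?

With 28 = 2·14 people, non-crossing handshake pairings are non-crossing perfect matchings on a circle, counted by C_14. So A = C_14 = 2674440.
Stack-sortable permutations are exactly the 231-avoiding ones, counted by C_n; here n = 9. So B = C_9 = 4862.
A − B = 2674440 − 4862 = 2669578.

2669578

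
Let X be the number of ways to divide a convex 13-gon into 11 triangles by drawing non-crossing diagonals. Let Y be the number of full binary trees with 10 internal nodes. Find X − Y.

A convex 13-gon is triangulated into 11 triangles, and the number of such triangulations is the Catalan number C_{13−2} = C_11. So X = C_11 = 58786.
The number of full binary trees on 10 internal nodes is the Catalan number C_10. So Y = C_10 = 16796.
X − Y = 58786 − 16796 = 41990.

41990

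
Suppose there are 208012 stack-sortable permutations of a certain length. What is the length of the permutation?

12

Stack-sortable permutations of [n] are counted by C_n. Since C_12 = 208012, the index is 12.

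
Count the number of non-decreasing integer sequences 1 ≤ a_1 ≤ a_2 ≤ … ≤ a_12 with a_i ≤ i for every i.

208012

Weakly increasing sequences with a_i ≤ i biject with Dyck paths of semilength 12, so there are C_12.
C_12 = C_11 · 2(2·11+1)/(11+2) = 58786 · 46/13 = 208012.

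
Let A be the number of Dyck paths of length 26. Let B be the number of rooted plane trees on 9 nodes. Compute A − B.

741470

Paths of 13 up- and 13 down-steps that never dip below the axis are Dyck paths; their count is C_13. So A = C_13 = 742900.
A rooted plane tree on 9 nodes has 8 edges, and such trees are counted by C_8. So B = C_8 = 1430.
A − B = 742900 − 1430 = 741470.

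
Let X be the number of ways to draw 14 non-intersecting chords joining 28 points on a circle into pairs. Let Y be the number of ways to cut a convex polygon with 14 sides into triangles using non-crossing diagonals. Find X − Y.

2466428

Non-crossing perfect matchings of 2n points on a circle are counted by C_n; with 28 points, n = 14. So X = C_14 = 2674440.
The number of triangulations of a 14-gon is the Catalan number C_12 (index = sides − 2). So Y = C_12 = 208012.
X − Y = 2674440 − 208012 = 2466428.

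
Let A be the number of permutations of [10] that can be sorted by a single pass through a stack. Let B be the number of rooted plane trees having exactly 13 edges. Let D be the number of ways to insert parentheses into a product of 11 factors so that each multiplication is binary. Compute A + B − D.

Stack-sortable permutations are exactly the 231-avoiding ones, counted by C_n; here n = 10. So A = C_10 = 16796.
A rooted plane tree with 13 edges has 14 nodes, and the count is C_13. So B = C_13 = 742900.
Parenthesizations of m factors correspond to full binary trees with m leaves, counted by C_{m−1}; m = 11 gives C_10. So D = C_10 = 16796.
A + B − D = 16796 + 742900 − 16796 = 742900.

742900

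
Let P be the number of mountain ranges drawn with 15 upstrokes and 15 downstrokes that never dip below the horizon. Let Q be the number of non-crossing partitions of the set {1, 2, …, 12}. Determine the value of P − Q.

9486833

Dyck paths of semilength n (length 2n) are counted by C_n; here n = 15. So P = C_15 = 9694845.
Non-crossing partitions of an n-element set are counted by C_n; here n = 12. So Q = C_12 = 208012.
P − Q = 9694845 − 208012 = 9486833.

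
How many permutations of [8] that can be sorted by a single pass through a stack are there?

By Knuth's characterisation, the stack-sortable permutations of length 8 are the 231-avoiders, numbering C_8.
C_8 = C_7 · 2(2·7+1)/(7+2) = 429 · 30/9 = 1430.

1430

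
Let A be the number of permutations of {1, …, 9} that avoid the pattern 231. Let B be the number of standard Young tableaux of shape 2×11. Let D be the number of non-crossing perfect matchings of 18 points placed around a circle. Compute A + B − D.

58786

For any fixed pattern of length 3, the pattern-avoiding permutations of [9] number C_9. So A = C_9 = 4862.
By the hook-length formula (or a Dyck-path bijection), SYT of shape 2×11 number C_11. So B = C_11 = 58786.
Non-crossing perfect matchings of 2n points on a circle are counted by C_n; with 18 points, n = 9. So D = C_9 = 4862.
A + B − D = 4862 + 58786 − 4862 = 58786.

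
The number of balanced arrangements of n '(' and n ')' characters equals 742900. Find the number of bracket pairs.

Balanced strings of n bracket-pairs are counted by C_n. Since C_13 = 742900, the index is 13.

13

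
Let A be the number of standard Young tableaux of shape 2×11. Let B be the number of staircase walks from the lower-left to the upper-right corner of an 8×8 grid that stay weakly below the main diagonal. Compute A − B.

57356

Standard Young tableaux of shape 2×n are counted by C_n; here n = 11. So A = C_11 = 58786.
Sub-diagonal monotone paths from (0,0) to (8,8) biject with Dyck paths of semilength 8, giving C_8. So B = C_8 = 1430.
A − B = 58786 − 1430 = 57356.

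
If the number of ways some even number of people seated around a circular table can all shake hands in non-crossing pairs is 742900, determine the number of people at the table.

26

Non-crossing handshake pairings of 2n people are counted by C_n. The Catalan number equal to 742900 is C_13.
So n = 13, and there are 2n = 26 people.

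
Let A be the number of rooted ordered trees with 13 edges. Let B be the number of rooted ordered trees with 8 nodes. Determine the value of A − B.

Rooted ordered trees with n edges are counted by C_n; here n = 13. So A = C_13 = 742900.
A rooted plane tree on 8 nodes has 7 edges, and such trees are counted by C_7. So B = C_7 = 429.
A − B = 742900 − 429 = 742471.

742471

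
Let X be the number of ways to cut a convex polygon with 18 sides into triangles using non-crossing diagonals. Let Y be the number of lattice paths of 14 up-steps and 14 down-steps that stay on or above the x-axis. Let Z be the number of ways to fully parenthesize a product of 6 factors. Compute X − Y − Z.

A convex 18-gon is triangulated into 16 triangles, and the number of such triangulations is the Catalan number C_{18−2} = C_16. So X = C_16 = 35357670.
Dyck paths of semilength n (length 2n) are counted by C_n; here n = 14. So Y = C_14 = 2674440.
Bracketing 6 factors into binary products is counted by C_{6−1} = C_5. So Z = C_5 = 42.
X − Y − Z = 35357670 − 2674440 − 42 = 32683188.

32683188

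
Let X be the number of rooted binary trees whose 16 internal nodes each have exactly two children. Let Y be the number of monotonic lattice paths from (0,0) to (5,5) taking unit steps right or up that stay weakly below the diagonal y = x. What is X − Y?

35357628

Full binary trees with n internal nodes are counted by C_n; here n = 16. So X = C_16 = 35357670.
Monotone paths in an n×n grid that stay weakly below the diagonal are counted by C_n; here n = 5. So Y = C_5 = 42.
X − Y = 35357670 − 42 = 35357628.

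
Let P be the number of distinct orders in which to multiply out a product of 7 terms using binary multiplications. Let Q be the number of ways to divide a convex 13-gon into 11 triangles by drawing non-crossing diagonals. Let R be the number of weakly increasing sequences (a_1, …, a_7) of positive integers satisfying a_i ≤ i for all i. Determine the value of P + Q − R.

Ways to associate a product of 7 factors correspond to binary trees on 7 leaves, so the count is C_6. So P = C_6 = 132.
A convex 13-gon is triangulated into 11 triangles, and the number of such triangulations is the Catalan number C_{13−2} = C_11. So Q = C_11 = 58786.
Such sub-staircase sequences of length n are counted by C_n; here n = 7. So R = C_7 = 429.
P + Q − R = 132 + 58786 − 429 = 58489.

58489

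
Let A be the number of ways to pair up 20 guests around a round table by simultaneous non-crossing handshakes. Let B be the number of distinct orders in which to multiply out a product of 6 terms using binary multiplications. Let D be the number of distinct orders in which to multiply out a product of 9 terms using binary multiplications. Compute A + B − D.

15408

With 20 = 2·10 people, non-crossing handshake pairings are non-crossing perfect matchings on a circle, counted by C_10. So A = C_10 = 16796.
Bracketing 6 factors into binary products is counted by C_{6−1} = C_5. So B = C_5 = 42.
Parenthesizations of m factors correspond to full binary trees with m leaves, counted by C_{m−1}; m = 9 gives C_8. So D = C_8 = 1430.
A + B − D = 16796 + 42 − 1430 = 15408.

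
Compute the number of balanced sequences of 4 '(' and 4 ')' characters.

A balanced arrangement of 4 bracket pairs is a Dyck word of semilength 4, so the count is C_4.
C_4 = C(8,4)/5 = 70/5 = 14.

14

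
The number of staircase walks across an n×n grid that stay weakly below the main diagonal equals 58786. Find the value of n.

11

Such diagonal-avoiding paths in an n×n grid are counted by C_n. Since C_11 = 58786, the index is 11.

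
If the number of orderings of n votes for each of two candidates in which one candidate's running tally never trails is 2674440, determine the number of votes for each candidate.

14

Such ballot sequences with n votes each are counted by C_n. Since C_14 = 2674440, the index is 14.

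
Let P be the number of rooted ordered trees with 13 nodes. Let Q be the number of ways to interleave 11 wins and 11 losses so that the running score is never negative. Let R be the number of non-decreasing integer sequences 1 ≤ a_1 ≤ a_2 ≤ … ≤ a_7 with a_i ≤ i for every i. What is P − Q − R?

Rooted ordered (plane) trees on m nodes have m−1 edges and are counted by C_{m−1}; m = 13 gives C_12. So P = C_12 = 208012.
Ballot sequences with n votes each where one side never trails are Dyck words, counted by C_n; here n = 11. So Q = C_11 = 58786.
Weakly increasing sequences with a_i ≤ i biject with Dyck paths of semilength 7, so there are C_7. So R = C_7 = 429.
P − Q − R = 208012 − 58786 − 429 = 148797.

148797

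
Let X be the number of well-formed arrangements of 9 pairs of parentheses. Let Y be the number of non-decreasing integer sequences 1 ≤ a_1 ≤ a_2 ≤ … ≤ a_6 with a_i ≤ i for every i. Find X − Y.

Balanced strings of n pairs of brackets are counted by C_n; here n = 9. So X = C_9 = 4862.
Weakly increasing sequences with a_i ≤ i biject with Dyck paths of semilength 6, so there are C_6. So Y = C_6 = 132.
X − Y = 4862 − 132 = 4730.

4730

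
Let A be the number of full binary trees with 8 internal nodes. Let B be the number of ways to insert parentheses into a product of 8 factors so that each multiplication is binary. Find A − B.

Full binary trees with n internal nodes are counted by C_n; here n = 8. So A = C_8 = 1430.
Bracketing 8 factors into binary products is counted by C_{8−1} = C_7. So B = C_7 = 429.
A − B = 1430 − 429 = 1001.

1001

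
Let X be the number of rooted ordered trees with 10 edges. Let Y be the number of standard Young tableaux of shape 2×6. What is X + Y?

A rooted plane tree with 10 edges has 11 nodes, and the count is C_10. So X = C_10 = 16796.
Standard Young tableaux of shape 2×n are counted by C_n; here n = 6. So Y = C_6 = 132.
X + Y = 16796 + 132 = 16928.

16928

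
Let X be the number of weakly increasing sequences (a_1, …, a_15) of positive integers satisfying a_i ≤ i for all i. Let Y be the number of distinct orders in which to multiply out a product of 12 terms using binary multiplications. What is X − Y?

9636059

Such sub-staircase sequences of length n are counted by C_n; here n = 15. So X = C_15 = 9694845.
Parenthesizations of m factors correspond to full binary trees with m leaves, counted by C_{m−1}; m = 12 gives C_11. So Y = C_11 = 58786.
X − Y = 9694845 − 58786 = 9636059.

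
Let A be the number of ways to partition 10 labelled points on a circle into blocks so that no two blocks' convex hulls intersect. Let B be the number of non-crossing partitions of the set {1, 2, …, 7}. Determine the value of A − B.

16367

Non-crossing partitions of an n-element set are counted by C_n; here n = 10. So A = C_10 = 16796.
Non-crossing partitions of an n-element set are counted by C_n; here n = 7. So B = C_7 = 429.
A − B = 16796 − 429 = 16367.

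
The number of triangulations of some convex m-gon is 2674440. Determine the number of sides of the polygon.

Triangulations of a convex m-gon are counted by C_{m−2}. The Catalan number equal to 2674440 is C_14.
So m − 2 = 14, giving m = 16 sides.

16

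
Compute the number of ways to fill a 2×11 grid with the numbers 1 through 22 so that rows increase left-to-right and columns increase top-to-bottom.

By the hook-length formula (or a Dyck-path bijection), SYT of shape 2×11 number C_11.
C_11 = 58786.

58786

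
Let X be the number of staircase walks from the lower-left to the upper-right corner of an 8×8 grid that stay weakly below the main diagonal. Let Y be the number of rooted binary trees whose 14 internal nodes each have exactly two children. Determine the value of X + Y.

Monotone paths in an n×n grid that stay weakly below the diagonal are counted by C_n; here n = 8. So X = C_8 = 1430.
The number of full binary trees on 14 internal nodes is the Catalan number C_14. So Y = C_14 = 2674440.
X + Y = 1430 + 2674440 = 2675870.

2675870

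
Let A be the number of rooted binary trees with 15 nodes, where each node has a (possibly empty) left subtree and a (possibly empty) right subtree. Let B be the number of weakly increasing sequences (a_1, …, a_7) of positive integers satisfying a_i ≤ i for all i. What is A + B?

9695274

Rooted binary trees with 15 nodes (each child slot possibly empty) number C_15. So A = C_15 = 9694845.
Weakly increasing sequences with a_i ≤ i biject with Dyck paths of semilength 7, so there are C_7. So B = C_7 = 429.
A + B = 9694845 + 429 = 9695274.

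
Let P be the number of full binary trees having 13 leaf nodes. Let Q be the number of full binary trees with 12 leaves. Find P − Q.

149226

A full binary tree with L leaves has L−1 internal nodes and is counted by C_{L−1}; L = 13 gives C_12. So P = C_12 = 208012.
Full binary trees with 12 leaves have 12−1 = 11 internal nodes, so there are C_11 of them. So Q = C_11 = 58786.
P − Q = 208012 − 58786 = 149226.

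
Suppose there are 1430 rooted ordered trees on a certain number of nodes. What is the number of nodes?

9

Rooted ordered trees on m nodes are counted by C_{m−1}; 1430 = C_8.
So the index is 8, and the number of nodes is 8 + 1 = 9.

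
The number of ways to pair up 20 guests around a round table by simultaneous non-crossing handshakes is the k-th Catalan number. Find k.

10

Non-crossing handshake pairings of 2n people are counted by C_n; 20 people gives n = 10.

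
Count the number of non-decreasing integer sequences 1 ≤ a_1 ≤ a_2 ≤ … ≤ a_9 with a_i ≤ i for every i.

4862

Such sub-staircase sequences of length n are counted by C_n; here n = 9.
C_9 = C(18,9)/10 = 48620/10 = 4862.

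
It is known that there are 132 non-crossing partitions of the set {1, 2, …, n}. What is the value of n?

Non-crossing partitions of [n] are counted by C_n. The Catalan number equal to 132 is C_6.

6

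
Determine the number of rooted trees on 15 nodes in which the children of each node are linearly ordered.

2674440

Rooted ordered (plane) trees on m nodes have m−1 edges and are counted by C_{m−1}; m = 15 gives C_14.
C_14 = 2674440.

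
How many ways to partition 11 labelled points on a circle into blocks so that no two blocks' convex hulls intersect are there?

The non-crossing partitions of [11] form a lattice of size C_11.
C_11 = C(22,11)/12 = 705432/12 = 58786.

58786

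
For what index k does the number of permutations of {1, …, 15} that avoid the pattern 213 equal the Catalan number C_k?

15

For any fixed pattern of length 3, the pattern-avoiding permutations of [15] number C_15.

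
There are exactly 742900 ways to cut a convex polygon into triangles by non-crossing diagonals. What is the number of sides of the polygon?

Triangulations of a convex m-gon are counted by C_{m−2}, and C_13 = 742900.
So m − 2 = 13, giving m = 15 sides.

15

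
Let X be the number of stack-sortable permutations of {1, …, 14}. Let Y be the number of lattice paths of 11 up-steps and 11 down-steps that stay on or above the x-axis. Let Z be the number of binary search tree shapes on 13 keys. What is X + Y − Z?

Stack-sortable permutations are exactly the 231-avoiding ones, counted by C_n; here n = 14. So X = C_14 = 2674440.
Dyck paths of semilength n (length 2n) are counted by C_n; here n = 11. So Y = C_11 = 58786.
There are C_n binary search tree shapes on n keys; with n = 13 that is C_13. So Z = C_13 = 742900.
X + Y − Z = 2674440 + 58786 − 742900 = 1990326.

1990326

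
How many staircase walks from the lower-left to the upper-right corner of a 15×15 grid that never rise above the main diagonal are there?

9694845

Sub-diagonal monotone paths from (0,0) to (15,15) biject with Dyck paths of semilength 15, giving C_15.
C_15 = C(30,15)/16 = 155117520/16 = 9694845.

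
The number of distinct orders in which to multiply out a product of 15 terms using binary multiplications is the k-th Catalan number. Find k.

Parenthesizations of m factors correspond to full binary trees with m leaves, counted by C_{m−1}; m = 15 gives C_14.

14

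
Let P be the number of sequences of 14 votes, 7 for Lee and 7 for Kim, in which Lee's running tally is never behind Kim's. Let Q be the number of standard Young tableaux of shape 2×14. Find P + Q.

Reading a vote for the leader as '(' and for the other as ')' turns such a sequence into a balanced string of 7 pairs, so the count is C_7. So P = C_7 = 429.
By the hook-length formula (or a Dyck-path bijection), SYT of shape 2×14 number C_14. So Q = C_14 = 2674440.
P + Q = 429 + 2674440 = 2674869.

2674869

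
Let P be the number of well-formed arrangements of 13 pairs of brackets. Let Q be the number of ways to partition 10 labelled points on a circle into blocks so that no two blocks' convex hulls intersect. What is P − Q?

726104

With 13 pairs the number of balanced bracket strings is the Catalan number C_13. So P = C_13 = 742900.
The non-crossing partitions of [10] form a lattice of size C_10. So Q = C_10 = 16796.
P − Q = 742900 − 16796 = 726104.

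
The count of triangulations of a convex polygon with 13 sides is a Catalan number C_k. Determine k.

11

The number of triangulations of a 13-gon is the Catalan number C_11 (index = sides − 2).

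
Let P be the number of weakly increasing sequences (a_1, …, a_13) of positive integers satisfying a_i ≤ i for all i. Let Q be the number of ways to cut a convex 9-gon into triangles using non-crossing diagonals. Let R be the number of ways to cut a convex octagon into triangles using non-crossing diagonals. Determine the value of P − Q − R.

Weakly increasing sequences with a_i ≤ i biject with Dyck paths of semilength 13, so there are C_13. So P = C_13 = 742900.
A convex 9-gon is triangulated into 7 triangles, and the number of such triangulations is the Catalan number C_{9−2} = C_7. So Q = C_7 = 429.
A convex 8-gon is triangulated into 6 triangles, and the number of such triangulations is the Catalan number C_{8−2} = C_6. So R = C_6 = 132.
P − Q − R = 742900 − 429 − 132 = 742339.

742339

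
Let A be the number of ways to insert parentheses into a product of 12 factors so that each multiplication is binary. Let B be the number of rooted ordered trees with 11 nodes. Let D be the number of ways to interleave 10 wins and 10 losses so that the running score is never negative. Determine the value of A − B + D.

58786

Bracketing 12 factors into binary products is counted by C_{12−1} = C_11. So A = C_11 = 58786.
A rooted plane tree on 11 nodes has 10 edges, and such trees are counted by C_10. So B = C_10 = 16796.
Reading a vote for the leader as '(' and for the other as ')' turns such a sequence into a balanced string of 10 pairs, so the count is C_10. So D = C_10 = 16796.
A − B + D = 58786 − 16796 + 16796 = 58786.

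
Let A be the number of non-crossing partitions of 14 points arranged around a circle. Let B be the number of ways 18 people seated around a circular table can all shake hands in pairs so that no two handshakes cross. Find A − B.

Non-crossing partitions of an n-element set are counted by C_n; here n = 14. So A = C_14 = 2674440.
Non-crossing handshake pairings of 2n people are counted by C_n; 18 people gives n = 9. So B = C_9 = 4862.
A − B = 2674440 − 4862 = 2669578.

2669578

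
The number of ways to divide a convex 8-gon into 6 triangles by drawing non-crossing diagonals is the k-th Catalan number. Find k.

The number of triangulations of an 8-gon is the Catalan number C_6 (index = sides − 2).

6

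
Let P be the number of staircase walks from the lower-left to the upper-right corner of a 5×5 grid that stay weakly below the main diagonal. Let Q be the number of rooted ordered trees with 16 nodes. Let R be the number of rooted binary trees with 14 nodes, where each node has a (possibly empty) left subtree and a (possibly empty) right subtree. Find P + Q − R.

Sub-diagonal monotone paths from (0,0) to (5,5) biject with Dyck paths of semilength 5, giving C_5. So P = C_5 = 42.
A rooted plane tree on 16 nodes has 15 edges, and such trees are counted by C_15. So Q = C_15 = 9694845.
Rooted binary trees with 14 nodes (each child slot possibly empty) number C_14. So R = C_14 = 2674440.
P + Q − R = 42 + 9694845 − 2674440 = 7020447.

7020447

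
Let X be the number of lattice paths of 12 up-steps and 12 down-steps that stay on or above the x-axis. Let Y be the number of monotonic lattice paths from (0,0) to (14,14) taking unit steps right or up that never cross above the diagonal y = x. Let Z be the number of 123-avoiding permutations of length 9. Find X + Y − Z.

Dyck paths of semilength n (length 2n) are counted by C_n; here n = 12. So X = C_12 = 208012.
Sub-diagonal monotone paths from (0,0) to (14,14) biject with Dyck paths of semilength 14, giving C_14. So Y = C_14 = 2674440.
For any fixed pattern of length 3, the pattern-avoiding permutations of [9] number C_9. So Z = C_9 = 4862.
X + Y − Z = 208012 + 2674440 − 4862 = 2877590.

2877590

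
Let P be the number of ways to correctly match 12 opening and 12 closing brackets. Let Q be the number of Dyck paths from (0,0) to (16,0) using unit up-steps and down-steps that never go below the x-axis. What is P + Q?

A balanced arrangement of 12 bracket pairs is a Dyck word of semilength 12, so the count is C_12. So P = C_12 = 208012.
A Dyck path with 8 up-steps and 8 down-steps has semilength 8, so there are C_8 of them. So Q = C_8 = 1430.
P + Q = 208012 + 1430 = 209442.

209442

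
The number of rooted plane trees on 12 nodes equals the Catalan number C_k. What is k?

A rooted plane tree on 12 nodes has 11 edges, and such trees are counted by C_11.

11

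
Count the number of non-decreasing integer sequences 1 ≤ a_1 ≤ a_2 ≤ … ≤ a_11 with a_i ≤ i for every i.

Such sub-staircase sequences of length n are counted by C_n; here n = 11.
C_11 = C(22,11)/12 = 705432/12 = 58786.

58786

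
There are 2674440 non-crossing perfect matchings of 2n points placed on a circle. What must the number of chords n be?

14

Non-crossing pairings of 2n points on a circle are counted by C_n. Since C_14 = 2674440, the index is 14.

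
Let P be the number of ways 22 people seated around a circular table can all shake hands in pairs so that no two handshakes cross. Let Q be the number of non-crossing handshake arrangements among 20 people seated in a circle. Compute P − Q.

41990

Non-crossing handshake pairings of 2n people are counted by C_n; 22 people gives n = 11. So P = C_11 = 58786.
With 20 = 2·10 people, non-crossing handshake pairings are non-crossing perfect matchings on a circle, counted by C_10. So Q = C_10 = 16796.
P − Q = 58786 − 16796 = 41990.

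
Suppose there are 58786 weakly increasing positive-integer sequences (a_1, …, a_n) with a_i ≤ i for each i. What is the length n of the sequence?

Such sub-staircase sequences of length n are counted by C_n, and C_11 = 58786.

11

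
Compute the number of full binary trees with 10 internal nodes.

16796

Full binary trees with n internal nodes are counted by C_n; here n = 10.
C_10 = 16796.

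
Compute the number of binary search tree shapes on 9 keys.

Binary trees (left/right distinguished) on n nodes are counted by C_n; here n = 9.
C_9 = C_8 · 2(2·8+1)/(8+2) = 1430 · 34/10 = 4862.

4862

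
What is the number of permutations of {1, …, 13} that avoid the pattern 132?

Permutations of [n] avoiding any single length-3 pattern are counted by C_n; here n = 13.
C_13 = C(26,13)/14 = 10400600/14 = 742900.

742900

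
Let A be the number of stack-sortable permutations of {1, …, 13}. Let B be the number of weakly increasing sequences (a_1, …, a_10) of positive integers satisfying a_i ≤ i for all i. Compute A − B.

By Knuth's characterisation, the stack-sortable permutations of length 13 are the 231-avoiders, numbering C_13. So A = C_13 = 742900.
Weakly increasing sequences with a_i ≤ i biject with Dyck paths of semilength 10, so there are C_10. So B = C_10 = 16796.
A − B = 742900 − 16796 = 726104.

726104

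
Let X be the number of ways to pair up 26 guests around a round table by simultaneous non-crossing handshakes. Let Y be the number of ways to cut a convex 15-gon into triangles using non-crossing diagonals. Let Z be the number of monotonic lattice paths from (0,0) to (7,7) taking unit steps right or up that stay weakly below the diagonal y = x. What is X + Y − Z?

Non-crossing handshake pairings of 2n people are counted by C_n; 26 people gives n = 13. So X = C_13 = 742900.
A convex 15-gon is triangulated into 13 triangles, and the number of such triangulations is the Catalan number C_{15−2} = C_13. So Y = C_13 = 742900.
Monotone paths in an n×n grid that stay weakly below the diagonal are counted by C_n; here n = 7. So Z = C_7 = 429.
X + Y − Z = 742900 + 742900 − 429 = 1485371.

1485371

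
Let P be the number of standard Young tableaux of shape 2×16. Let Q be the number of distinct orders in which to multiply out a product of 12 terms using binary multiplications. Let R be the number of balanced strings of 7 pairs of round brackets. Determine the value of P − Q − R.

35298455

Standard Young tableaux of shape 2×n are counted by C_n; here n = 16. So P = C_16 = 35357670.
Bracketing 12 factors into binary products is counted by C_{12−1} = C_11. So Q = C_11 = 58786.
Balanced strings of n pairs of brackets are counted by C_n; here n = 7. So R = C_7 = 429.
P − Q − R = 35357670 − 58786 − 429 = 35298455.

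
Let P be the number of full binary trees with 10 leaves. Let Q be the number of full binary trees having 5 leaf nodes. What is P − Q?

4848

Full binary trees with 10 leaves have 10−1 = 9 internal nodes, so there are C_9 of them. So P = C_9 = 4862.
Full binary trees with 5 leaves have 5−1 = 4 internal nodes, so there are C_4 of them. So Q = C_4 = 14.
P − Q = 4862 − 14 = 4848.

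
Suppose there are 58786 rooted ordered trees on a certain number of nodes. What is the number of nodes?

Rooted ordered trees on m nodes are counted by C_{m−1}, and C_11 = 58786.
So the index is 11, and the number of nodes is 11 + 1 = 12.

12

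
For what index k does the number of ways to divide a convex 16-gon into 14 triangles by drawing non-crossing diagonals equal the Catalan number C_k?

14

A convex 16-gon is triangulated into 14 triangles, and the number of such triangulations is the Catalan number C_{16−2} = C_14.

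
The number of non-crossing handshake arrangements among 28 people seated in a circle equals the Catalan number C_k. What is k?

With 28 = 2·14 people, non-crossing handshake pairings are non-crossing perfect matchings on a circle, counted by C_14.

14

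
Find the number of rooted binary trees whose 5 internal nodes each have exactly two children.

42

Full binary trees with n internal nodes are counted by C_n; here n = 5.
C_5 = 42.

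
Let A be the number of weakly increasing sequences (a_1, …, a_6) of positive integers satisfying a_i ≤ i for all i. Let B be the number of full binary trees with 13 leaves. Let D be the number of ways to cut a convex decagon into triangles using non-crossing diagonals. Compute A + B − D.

Weakly increasing sequences with a_i ≤ i biject with Dyck paths of semilength 6, so there are C_6. So A = C_6 = 132.
A full binary tree with L leaves has L−1 internal nodes and is counted by C_{L−1}; L = 13 gives C_12. So B = C_12 = 208012.
Triangulations of a convex m-gon are counted by C_{m−2}; with m = 10 this is C_8. So D = C_8 = 1430.
A + B − D = 132 + 208012 − 1430 = 206714.

206714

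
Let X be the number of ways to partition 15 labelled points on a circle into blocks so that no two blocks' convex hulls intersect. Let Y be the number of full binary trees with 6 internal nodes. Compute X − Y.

The non-crossing partitions of [15] form a lattice of size C_15. So X = C_15 = 9694845.
Full binary trees with n internal nodes are counted by C_n; here n = 6. So Y = C_6 = 132.
X − Y = 9694845 − 132 = 9694713.

9694713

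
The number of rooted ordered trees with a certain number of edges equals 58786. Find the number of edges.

11

Rooted ordered trees with n edges are counted by C_n, and C_11 = 58786.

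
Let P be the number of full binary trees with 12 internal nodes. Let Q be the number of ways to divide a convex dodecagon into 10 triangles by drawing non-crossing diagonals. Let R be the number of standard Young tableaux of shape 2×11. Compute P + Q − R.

Full binary trees with n internal nodes are counted by C_n; here n = 12. So P = C_12 = 208012.
Triangulations of a convex m-gon are counted by C_{m−2}; with m = 12 this is C_10. So Q = C_10 = 16796.
Standard Young tableaux of shape 2×n are counted by C_n; here n = 11. So R = C_11 = 58786.
P + Q − R = 208012 + 16796 − 58786 = 166022.

166022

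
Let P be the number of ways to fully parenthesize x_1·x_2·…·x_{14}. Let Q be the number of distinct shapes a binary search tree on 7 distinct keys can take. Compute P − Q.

742471

Ways to associate a product of 14 factors correspond to binary trees on 14 leaves, so the count is C_13. So P = C_13 = 742900.
There are C_n binary search tree shapes on n keys; with n = 7 that is C_7. So Q = C_7 = 429.
P − Q = 742900 − 429 = 742471.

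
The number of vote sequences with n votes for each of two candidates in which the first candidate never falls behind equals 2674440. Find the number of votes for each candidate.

Such ballot sequences with n votes each are counted by C_n. The Catalan number equal to 2674440 is C_14.

14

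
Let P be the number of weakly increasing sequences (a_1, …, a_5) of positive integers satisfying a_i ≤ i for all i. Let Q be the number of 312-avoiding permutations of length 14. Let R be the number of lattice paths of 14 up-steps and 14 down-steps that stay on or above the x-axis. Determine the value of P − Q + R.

42

Weakly increasing sequences with a_i ≤ i biject with Dyck paths of semilength 5, so there are C_5. So P = C_5 = 42.
For any fixed pattern of length 3, the pattern-avoiding permutations of [14] number C_14. So Q = C_14 = 2674440.
Paths of 14 up- and 14 down-steps that never dip below the axis are Dyck paths; their count is C_14. So R = C_14 = 2674440.
P − Q + R = 42 − 2674440 + 2674440 = 42.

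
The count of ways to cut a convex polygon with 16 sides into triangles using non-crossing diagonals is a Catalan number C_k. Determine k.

The number of triangulations of a 16-gon is the Catalan number C_14 (index = sides − 2).

14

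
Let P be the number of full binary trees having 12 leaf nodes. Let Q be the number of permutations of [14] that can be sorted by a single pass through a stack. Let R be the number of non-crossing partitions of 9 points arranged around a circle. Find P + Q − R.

2728364

A full binary tree with L leaves has L−1 internal nodes and is counted by C_{L−1}; L = 12 gives C_11. So P = C_11 = 58786.
Stack-sortable permutations are exactly the 231-avoiding ones, counted by C_n; here n = 14. So Q = C_14 = 2674440.
Non-crossing partitions of an n-element set are counted by C_n; here n = 9. So R = C_9 = 4862.
P + Q − R = 58786 + 2674440 − 4862 = 2728364.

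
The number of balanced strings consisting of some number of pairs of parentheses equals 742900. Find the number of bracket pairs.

Balanced strings of n bracket-pairs are counted by C_n; 742900 = C_13.

13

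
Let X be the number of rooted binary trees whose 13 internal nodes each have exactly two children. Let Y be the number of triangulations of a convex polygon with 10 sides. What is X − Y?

Full binary trees with n internal nodes are counted by C_n; here n = 13. So X = C_13 = 742900.
The number of triangulations of a 10-gon is the Catalan number C_8 (index = sides − 2). So Y = C_8 = 1430.
X − Y = 742900 − 1430 = 741470.

741470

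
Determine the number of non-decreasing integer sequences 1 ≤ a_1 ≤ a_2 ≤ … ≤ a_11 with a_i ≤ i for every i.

Such sub-staircase sequences of length n are counted by C_n; here n = 11.
C_11 = C(22,11)/12 = 705432/12 = 58786.

58786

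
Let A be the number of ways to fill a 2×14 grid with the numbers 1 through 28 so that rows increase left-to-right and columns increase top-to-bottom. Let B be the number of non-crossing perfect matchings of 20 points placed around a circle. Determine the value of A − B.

Standard Young tableaux of shape 2×n are counted by C_n; here n = 14. So A = C_14 = 2674440.
Pairing 20 circle points by 10 non-crossing chords gives C_10 matchings. So B = C_10 = 16796.
A − B = 2674440 − 16796 = 2657644.

2657644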